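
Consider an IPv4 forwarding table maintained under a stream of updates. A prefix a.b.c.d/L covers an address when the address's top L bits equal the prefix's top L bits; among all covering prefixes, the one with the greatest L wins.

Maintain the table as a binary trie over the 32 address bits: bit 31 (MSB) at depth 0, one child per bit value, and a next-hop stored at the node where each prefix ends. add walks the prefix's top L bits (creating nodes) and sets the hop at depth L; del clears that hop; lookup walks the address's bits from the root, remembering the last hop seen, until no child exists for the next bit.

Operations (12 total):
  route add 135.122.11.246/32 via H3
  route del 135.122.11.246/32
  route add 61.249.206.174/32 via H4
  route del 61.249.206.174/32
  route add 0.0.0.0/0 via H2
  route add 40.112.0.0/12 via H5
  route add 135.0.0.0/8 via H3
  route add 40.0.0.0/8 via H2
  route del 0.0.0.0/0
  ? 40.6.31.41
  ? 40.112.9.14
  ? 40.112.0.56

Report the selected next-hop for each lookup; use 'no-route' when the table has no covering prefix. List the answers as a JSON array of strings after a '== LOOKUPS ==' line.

Apply in order:
  + 135.122.11.246/32 (H3) depth=32
  del 135.122.11.246/32 (clear depth 32)
  + 61.249.206.174/32 (H4) depth=32
  del 61.249.206.174/32 (clear depth 32)
  + 0.0.0.0/0 (H2) depth=0
  + 40.112.0.0/12 (H5) depth=12
  + 135.0.0.0/8 (H3) depth=8
  + 40.0.0.0/8 (H2) depth=8
  del 0.0.0.0/0 (clear depth 0)
  ? 40.6.31.41  path d0:-→d1:-→d2:-→d3:-→d4:-→d5:-→d6:-→d7:-→d8:H2→d9:-  best=H2
  ? 40.112.9.14  path d0:-→d1:-→d2:-→d3:-→d4:-→d5:-→d6:-→d7:-→d8:H2→d9:-→d10:-→d11:-→d12:H5  best=H5
  ? 40.112.0.56  path d0:-→d1:-→d2:-→d3:-→d4:-→d5:-→d6:-→d7:-→d8:H2→d9:-→d10:-→d11:-→d12:H5  best=H5

== LOOKUPS ==
["H2","H5","H5"]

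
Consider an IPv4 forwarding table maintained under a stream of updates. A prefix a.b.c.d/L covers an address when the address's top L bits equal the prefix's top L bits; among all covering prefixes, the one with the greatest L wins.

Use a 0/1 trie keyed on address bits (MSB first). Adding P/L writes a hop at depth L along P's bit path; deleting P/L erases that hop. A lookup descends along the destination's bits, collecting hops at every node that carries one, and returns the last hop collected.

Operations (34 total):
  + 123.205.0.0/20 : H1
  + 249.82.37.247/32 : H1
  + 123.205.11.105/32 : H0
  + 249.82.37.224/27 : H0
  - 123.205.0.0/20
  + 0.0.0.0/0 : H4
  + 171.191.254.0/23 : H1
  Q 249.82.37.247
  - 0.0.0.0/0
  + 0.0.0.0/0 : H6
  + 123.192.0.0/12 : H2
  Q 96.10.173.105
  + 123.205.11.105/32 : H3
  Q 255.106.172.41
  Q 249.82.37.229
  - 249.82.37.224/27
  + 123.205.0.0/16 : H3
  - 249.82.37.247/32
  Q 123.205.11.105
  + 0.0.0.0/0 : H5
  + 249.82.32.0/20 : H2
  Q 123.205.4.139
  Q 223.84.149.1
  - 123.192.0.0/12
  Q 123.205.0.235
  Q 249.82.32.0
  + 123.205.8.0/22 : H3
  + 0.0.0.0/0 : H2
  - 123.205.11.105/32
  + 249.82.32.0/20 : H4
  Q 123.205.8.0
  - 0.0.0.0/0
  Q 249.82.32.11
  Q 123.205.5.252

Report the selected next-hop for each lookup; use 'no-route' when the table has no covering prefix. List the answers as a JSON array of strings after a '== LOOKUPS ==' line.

Process each operation:
  + 123.205.0.0/20 (H1) depth=20
  + 249.82.37.247/32 (H1) depth=32
  + 123.205.11.105/32 (H0) depth=32
  + 249.82.37.224/27 (H0) depth=27
  del 123.205.0.0/20 (clear depth 20)
  + 0.0.0.0/0 (H4) depth=0
  + 171.191.254.0/23 (H1) depth=23
  lookup 249.82.37.247: bits 11111001010100100010010111110111 walk d0:H4→d1:-→d2:-→d3:-→d4:-→d5:-→d6:-→d7:-→d8:-→d9:-→d10:-→d11:-→d12:-→d13:-→d14:-→d15:-→d16:-→d17:-→d18:-→d19:-→d20:-→d21:-→d22:-→d23:-→d24:-→d25:-→d26:-→d27:H0→d28:-→d29:-→d30:-→d31:-→d32:H1 -> H1
  del 0.0.0.0/0 (clear depth 0)
  + 0.0.0.0/0 (H6) depth=0
  + 123.192.0.0/12 (H2) depth=12
  lookup 96.10.173.105: bits 011 walk d0:H6→d1:-→d2:-→d3:- -> H6
  + 123.205.11.105/32 (H3) depth=32
  lookup 255.106.172.41: bits 11111 walk d0:H6→d1:-→d2:-→d3:-→d4:-→d5:- -> H6
  lookup 249.82.37.229: bits 111110010101001000100101111 walk d0:H6→d1:-→d2:-→d3:-→d4:-→d5:-→d6:-→d7:-→d8:-→d9:-→d10:-→d11:-→d12:-→d13:-→d14:-→d15:-→d16:-→d17:-→d18:-→d19:-→d20:-→d21:-→d22:-→d23:-→d24:-→d25:-→d26:-→d27:H0 -> H0
  del 249.82.37.224/27 (clear depth 27)
  + 123.205.0.0/16 (H3) depth=16
  del 249.82.37.247/32 (clear depth 32)
  lookup 123.205.11.105: bits 01111011110011010000101101101001 walk d0:H6→d1:-→d2:-→d3:-→d4:-→d5:-→d6:-→d7:-→d8:-→d9:-→d10:-→d11:-→d12:H2→d13:-→d14:-→d15:-→d16:H3→d17:-→d18:-→d19:-→d20:-→d21:-→d22:-→d23:-→d24:-→d25:-→d26:-→d27:-→d28:-→d29:-→d30:-→d31:-→d32:H3 -> H3
  + 0.0.0.0/0 (H5) depth=0
  + 249.82.32.0/20 (H2) depth=20
  lookup 123.205.4.139: bits 01111011110011010000 walk d0:H5→d1:-→d2:-→d3:-→d4:-→d5:-→d6:-→d7:-→d8:-→d9:-→d10:-→d11:-→d12:H2→d13:-→d14:-→d15:-→d16:H3→d17:-→d18:-→d19:-→d20:- -> H3
  lookup 223.84.149.1: bits 11 walk d0:H5→d1:-→d2:- -> H5
  del 123.192.0.0/12 (clear depth 12)
  lookup 123.205.0.235: bits 01111011110011010000 walk d0:H5→d1:-→d2:-→d3:-→d4:-→d5:-→d6:-→d7:-→d8:-→d9:-→d10:-→d11:-→d12:-→d13:-→d14:-→d15:-→d16:H3→d17:-→d18:-→d19:-→d20:- -> H3
  lookup 249.82.32.0: bits 111110010101001000100 walk d0:H5→d1:-→d2:-→d3:-→d4:-→d5:-→d6:-→d7:-→d8:-→d9:-→d10:-→d11:-→d12:-→d13:-→d14:-→d15:-→d16:-→d17:-→d18:-→d19:-→d20:H2→d21:- -> H2
  + 123.205.8.0/22 (H3) depth=22
  + 0.0.0.0/0 (H2) depth=0
  del 123.205.11.105/32 (clear depth 32)
  + 249.82.32.0/20 (H4) depth=20
  lookup 123.205.8.0: bits 0111101111001101000010 walk d0:H2→d1:-→d2:-→d3:-→d4:-→d5:-→d6:-→d7:-→d8:-→d9:-→d10:-→d11:-→d12:-→d13:-→d14:-→d15:-→d16:H3→d17:-→d18:-→d19:-→d20:-→d21:-→d22:H3 -> H3
  del 0.0.0.0/0 (clear depth 0)
  lookup 249.82.32.11: bits 111110010101001000100 walk d0:-→d1:-→d2:-→d3:-→d4:-→d5:-→d6:-→d7:-→d8:-→d9:-→d10:-→d11:-→d12:-→d13:-→d14:-→d15:-→d16:-→d17:-→d18:-→d19:-→d20:H4→d21:- -> H4
  lookup 123.205.5.252: bits 01111011110011010000 walk d0:-→d1:-→d2:-→d3:-→d4:-→d5:-→d6:-→d7:-→d8:-→d9:-→d10:-→d11:-→d12:-→d13:-→d14:-→d15:-→d16:H3→d17:-→d18:-→d19:-→d20:- -> H3

== LOOKUPS ==
["H1","H6","H6","H0","H3","H3","H5","H3","H2","H3","H4","H3"]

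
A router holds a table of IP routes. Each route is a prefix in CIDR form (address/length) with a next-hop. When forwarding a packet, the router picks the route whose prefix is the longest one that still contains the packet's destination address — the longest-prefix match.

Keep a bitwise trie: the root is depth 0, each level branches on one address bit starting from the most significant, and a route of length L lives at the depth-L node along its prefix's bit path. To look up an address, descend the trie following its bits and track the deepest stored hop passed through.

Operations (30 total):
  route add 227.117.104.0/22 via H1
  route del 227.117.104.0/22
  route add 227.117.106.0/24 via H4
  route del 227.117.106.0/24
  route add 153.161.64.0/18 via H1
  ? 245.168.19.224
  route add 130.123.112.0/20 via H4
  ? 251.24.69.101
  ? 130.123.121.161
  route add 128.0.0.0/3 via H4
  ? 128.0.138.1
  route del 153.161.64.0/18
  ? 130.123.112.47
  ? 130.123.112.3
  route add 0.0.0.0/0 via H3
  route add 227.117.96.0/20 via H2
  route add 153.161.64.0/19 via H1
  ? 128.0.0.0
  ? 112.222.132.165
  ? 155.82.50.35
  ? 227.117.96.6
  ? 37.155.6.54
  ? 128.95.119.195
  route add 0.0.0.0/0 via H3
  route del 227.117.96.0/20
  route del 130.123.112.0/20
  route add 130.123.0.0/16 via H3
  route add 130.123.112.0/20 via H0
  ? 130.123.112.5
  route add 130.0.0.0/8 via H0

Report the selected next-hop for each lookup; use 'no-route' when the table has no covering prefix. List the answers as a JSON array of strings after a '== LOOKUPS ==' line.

Apply in order:
  add 227.117.104.0/22 -> H1 at depth 22
  - 227.117.104.0/22 clear@22
  add 227.117.106.0/24 -> H4 at depth 24
  - 227.117.106.0/24 clear@24
  add 153.161.64.0/18 -> H1 at depth 18
  lookup 245.168.19.224: bits 111 walk d0:-→d1:-→d2:-→d3:- -> no-route
  add 130.123.112.0/20 -> H4 at depth 20
  lookup 251.24.69.101: bits 111 walk d0:-→d1:-→d2:-→d3:- -> no-route
  lookup 130.123.121.161: bits 10000010011110110111 walk d0:-→d1:-→d2:-→d3:-→d4:-→d5:-→d6:-→d7:-→d8:-→d9:-→d10:-→d11:-→d12:-→d13:-→d14:-→d15:-→d16:-→d17:-→d18:-→d19:-→d20:H4 -> H4
  add 128.0.0.0/3 -> H4 at depth 3
  lookup 128.0.138.1: bits 100000 walk d0:-→d1:-→d2:-→d3:H4→d4:-→d5:-→d6:- -> H4
  - 153.161.64.0/18 clear@18
  lookup 130.123.112.47: bits 10000010011110110111 walk d0:-→d1:-→d2:-→d3:H4→d4:-→d5:-→d6:-→d7:-→d8:-→d9:-→d10:-→d11:-→d12:-→d13:-→d14:-→d15:-→d16:-→d17:-→d18:-→d19:-→d20:H4 -> H4
  lookup 130.123.112.3: bits 10000010011110110111 walk d0:-→d1:-→d2:-→d3:H4→d4:-→d5:-→d6:-→d7:-→d8:-→d9:-→d10:-→d11:-→d12:-→d13:-→d14:-→d15:-→d16:-→d17:-→d18:-→d19:-→d20:H4 -> H4
  add 0.0.0.0/0 -> H3 at depth 0
  add 227.117.96.0/20 -> H2 at depth 20
  add 153.161.64.0/19 -> H1 at depth 19
  lookup 128.0.0.0: bits 100000 walk d0:H3→d1:-→d2:-→d3:H4→d4:-→d5:-→d6:- -> H4
  lookup 112.222.132.165: bits ε walk d0:H3 -> H3
  lookup 155.82.50.35: bits 100110 walk d0:H3→d1:-→d2:-→d3:H4→d4:-→d5:-→d6:- -> H4
  lookup 227.117.96.6: bits 11100011011101010110 walk d0:H3→d1:-→d2:-→d3:-→d4:-→d5:-→d6:-→d7:-→d8:-→d9:-→d10:-→d11:-→d12:-→d13:-→d14:-→d15:-→d16:-→d17:-→d18:-→d19:-→d20:H2 -> H2
  lookup 37.155.6.54: bits ε walk d0:H3 -> H3
  lookup 128.95.119.195: bits 100000 walk d0:H3→d1:-→d2:-→d3:H4→d4:-→d5:-→d6:- -> H4
  add 0.0.0.0/0 -> H3 at depth 0
  - 227.117.96.0/20 clear@20
  - 130.123.112.0/20 clear@20
  add 130.123.0.0/16 -> H3 at depth 16
  add 130.123.112.0/20 -> H0 at depth 20
  lookup 130.123.112.5: bits 10000010011110110111 walk d0:H3→d1:-→d2:-→d3:H4→d4:-→d5:-→d6:-→d7:-→d8:-→d9:-→d10:-→d11:-→d12:-→d13:-→d14:-→d15:-→d16:H3→d17:-→d18:-→d19:-→d20:H0 -> H0
  add 130.0.0.0/8 -> H0 at depth 8

== LOOKUPS ==
["no-route","no-route","H4","H4","H4","H4","H4","H3","H4","H2","H3","H4","H0"]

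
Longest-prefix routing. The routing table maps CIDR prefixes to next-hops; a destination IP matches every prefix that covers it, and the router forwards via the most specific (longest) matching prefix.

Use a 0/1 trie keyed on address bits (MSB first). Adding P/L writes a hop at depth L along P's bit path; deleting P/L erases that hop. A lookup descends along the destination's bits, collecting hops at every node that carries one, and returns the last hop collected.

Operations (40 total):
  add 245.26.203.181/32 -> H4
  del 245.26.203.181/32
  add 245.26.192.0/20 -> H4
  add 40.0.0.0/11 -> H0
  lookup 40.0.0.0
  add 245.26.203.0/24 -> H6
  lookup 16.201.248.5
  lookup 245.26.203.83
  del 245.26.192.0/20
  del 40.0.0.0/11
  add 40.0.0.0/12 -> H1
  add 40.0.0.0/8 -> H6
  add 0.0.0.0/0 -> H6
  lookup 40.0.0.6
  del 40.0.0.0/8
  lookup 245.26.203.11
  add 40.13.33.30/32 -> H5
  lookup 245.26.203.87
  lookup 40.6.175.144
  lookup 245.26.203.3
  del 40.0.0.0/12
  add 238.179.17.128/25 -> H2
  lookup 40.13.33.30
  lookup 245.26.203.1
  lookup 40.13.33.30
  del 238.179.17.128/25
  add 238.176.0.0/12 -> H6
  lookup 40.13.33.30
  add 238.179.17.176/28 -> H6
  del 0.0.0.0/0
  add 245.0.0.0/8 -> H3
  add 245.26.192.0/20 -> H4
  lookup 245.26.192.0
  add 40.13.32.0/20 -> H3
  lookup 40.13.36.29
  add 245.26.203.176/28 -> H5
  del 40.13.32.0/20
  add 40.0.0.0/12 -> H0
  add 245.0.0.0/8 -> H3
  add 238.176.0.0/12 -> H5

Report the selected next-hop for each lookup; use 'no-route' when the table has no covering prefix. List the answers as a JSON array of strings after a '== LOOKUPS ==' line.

Apply in order:
  add 245.26.203.181/32 -> H4 at depth 32
  del 245.26.203.181/32 (clear depth 32)
  add 245.26.192.0/20 -> H4 at depth 20
  add 40.0.0.0/11 -> H0 at depth 11
  Q 40.0.0.0: descend 00101000000 ; hops seen [H0] ; pick H0
  add 245.26.203.0/24 -> H6 at depth 24
  Q 16.201.248.5: descend 00 ; hops seen [∅] ; pick no-route
  Q 245.26.203.83: descend 111101010001101011001011 ; hops seen [H4,H6] ; pick H6
  del 245.26.192.0/20 (clear depth 20)
  del 40.0.0.0/11 (clear depth 11)
  add 40.0.0.0/12 -> H1 at depth 12
  add 40.0.0.0/8 -> H6 at depth 8
  add 0.0.0.0/0 -> H6 at depth 0
  Q 40.0.0.6: descend 001010000000 ; hops seen [H6,H6,H1] ; pick H1
  del 40.0.0.0/8 (clear depth 8)
  Q 245.26.203.11: descend 111101010001101011001011 ; hops seen [H6,H6] ; pick H6
  add 40.13.33.30/32 -> H5 at depth 32
  Q 245.26.203.87: descend 111101010001101011001011 ; hops seen [H6,H6] ; pick H6
  Q 40.6.175.144: descend 001010000000 ; hops seen [H6,H1] ; pick H1
  Q 245.26.203.3: descend 111101010001101011001011 ; hops seen [H6,H6] ; pick H6
  del 40.0.0.0/12 (clear depth 12)
  add 238.179.17.128/25 -> H2 at depth 25
  Q 40.13.33.30: descend 00101000000011010010000100011110 ; hops seen [H6,H5] ; pick H5
  Q 245.26.203.1: descend 111101010001101011001011 ; hops seen [H6,H6] ; pick H6
  Q 40.13.33.30: descend 00101000000011010010000100011110 ; hops seen [H6,H5] ; pick H5
  del 238.179.17.128/25 (clear depth 25)
  add 238.176.0.0/12 -> H6 at depth 12
  Q 40.13.33.30: descend 00101000000011010010000100011110 ; hops seen [H6,H5] ; pick H5
  add 238.179.17.176/28 -> H6 at depth 28
  del 0.0.0.0/0 (clear depth 0)
  add 245.0.0.0/8 -> H3 at depth 8
  add 245.26.192.0/20 -> H4 at depth 20
  Q 245.26.192.0: descend 11110101000110101100 ; hops seen [H3,H4] ; pick H4
  add 40.13.32.0/20 -> H3 at depth 20
  Q 40.13.36.29: descend 001010000000110100100 ; hops seen [H3] ; pick H3
  add 245.26.203.176/28 -> H5 at depth 28
  del 40.13.32.0/20 (clear depth 20)
  add 40.0.0.0/12 -> H0 at depth 12
  add 245.0.0.0/8 -> H3 at depth 8
  add 238.176.0.0/12 -> H5 at depth 12

== LOOKUPS ==
["H0","no-route","H6","H1","H6","H6","H1","H6","H5","H6","H5","H5","H4","H3"]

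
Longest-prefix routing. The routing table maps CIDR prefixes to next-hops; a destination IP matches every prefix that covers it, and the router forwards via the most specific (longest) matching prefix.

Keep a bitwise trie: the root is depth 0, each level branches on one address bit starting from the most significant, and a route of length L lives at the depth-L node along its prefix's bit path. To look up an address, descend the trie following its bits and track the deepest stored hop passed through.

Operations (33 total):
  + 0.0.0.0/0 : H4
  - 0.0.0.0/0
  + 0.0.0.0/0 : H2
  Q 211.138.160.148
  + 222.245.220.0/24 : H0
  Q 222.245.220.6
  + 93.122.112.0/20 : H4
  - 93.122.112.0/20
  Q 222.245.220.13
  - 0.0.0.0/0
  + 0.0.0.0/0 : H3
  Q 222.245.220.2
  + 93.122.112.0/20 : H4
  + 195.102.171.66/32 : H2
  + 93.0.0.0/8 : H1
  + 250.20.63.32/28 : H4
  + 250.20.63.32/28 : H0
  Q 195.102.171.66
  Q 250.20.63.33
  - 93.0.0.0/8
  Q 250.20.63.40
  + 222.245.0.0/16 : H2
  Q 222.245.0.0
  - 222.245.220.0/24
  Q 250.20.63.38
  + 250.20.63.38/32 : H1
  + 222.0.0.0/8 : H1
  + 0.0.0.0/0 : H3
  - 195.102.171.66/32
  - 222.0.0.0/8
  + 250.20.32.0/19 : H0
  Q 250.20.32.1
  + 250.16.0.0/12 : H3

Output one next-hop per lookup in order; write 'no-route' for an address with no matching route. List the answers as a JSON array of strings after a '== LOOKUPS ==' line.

Apply in order:
  + 0.0.0.0/0 (H4) depth=0
  - 0.0.0.0/0 clear@0
  + 0.0.0.0/0 (H2) depth=0
  Q 211.138.160.148: descend ε ; hops seen [H2] ; pick H2
  + 222.245.220.0/24 (H0) depth=24
  Q 222.245.220.6: descend 110111101111010111011100 ; hops seen [H2,H0] ; pick H0
  + 93.122.112.0/20 (H4) depth=20
  - 93.122.112.0/20 clear@20
  Q 222.245.220.13: descend 110111101111010111011100 ; hops seen [H2,H0] ; pick H0
  - 0.0.0.0/0 clear@0
  + 0.0.0.0/0 (H3) depth=0
  Q 222.245.220.2: descend 110111101111010111011100 ; hops seen [H3,H0] ; pick H0
  + 93.122.112.0/20 (H4) depth=20
  + 195.102.171.66/32 (H2) depth=32
  + 93.0.0.0/8 (H1) depth=8
  + 250.20.63.32/28 (H4) depth=28
  + 250.20.63.32/28 (H0) depth=28
  Q 195.102.171.66: descend 11000011011001101010101101000010 ; hops seen [H3,H2] ; pick H2
  Q 250.20.63.33: descend 1111101000010100001111110010 ; hops seen [H3,H0] ; pick H0
  - 93.0.0.0/8 clear@8
  Q 250.20.63.40: descend 1111101000010100001111110010 ; hops seen [H3,H0] ; pick H0
  + 222.245.0.0/16 (H2) depth=16
  Q 222.245.0.0: descend 1101111011110101 ; hops seen [H3,H2] ; pick H2
  - 222.245.220.0/24 clear@24
  Q 250.20.63.38: descend 1111101000010100001111110010 ; hops seen [H3,H0] ; pick H0
  + 250.20.63.38/32 (H1) depth=32
  + 222.0.0.0/8 (H1) depth=8
  + 0.0.0.0/0 (H3) depth=0
  - 195.102.171.66/32 clear@32
  - 222.0.0.0/8 clear@8
  + 250.20.32.0/19 (H0) depth=19
  Q 250.20.32.1: descend 1111101000010100001 ; hops seen [H3,H0] ; pick H0
  + 250.16.0.0/12 (H3) depth=12

== LOOKUPS ==
["H2","H0","H0","H0","H2","H0","H0","H2","H0","H0"]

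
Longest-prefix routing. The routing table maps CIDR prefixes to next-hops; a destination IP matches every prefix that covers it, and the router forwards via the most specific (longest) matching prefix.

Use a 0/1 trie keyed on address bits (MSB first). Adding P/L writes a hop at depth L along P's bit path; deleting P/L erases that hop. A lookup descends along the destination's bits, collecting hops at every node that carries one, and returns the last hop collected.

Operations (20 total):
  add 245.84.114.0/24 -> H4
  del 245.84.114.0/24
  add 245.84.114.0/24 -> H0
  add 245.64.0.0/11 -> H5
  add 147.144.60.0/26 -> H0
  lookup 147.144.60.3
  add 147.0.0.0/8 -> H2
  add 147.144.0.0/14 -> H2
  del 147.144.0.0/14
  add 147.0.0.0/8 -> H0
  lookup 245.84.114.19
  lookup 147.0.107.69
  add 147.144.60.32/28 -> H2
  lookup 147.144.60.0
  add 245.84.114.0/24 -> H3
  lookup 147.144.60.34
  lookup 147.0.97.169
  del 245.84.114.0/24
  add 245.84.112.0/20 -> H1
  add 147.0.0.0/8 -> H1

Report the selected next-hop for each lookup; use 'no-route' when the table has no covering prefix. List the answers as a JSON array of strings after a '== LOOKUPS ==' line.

Process each operation:
  add 245.84.114.0/24 -> H4 at depth 24
  del 245.84.114.0/24 (clear depth 24)
  add 245.84.114.0/24 -> H0 at depth 24
  add 245.64.0.0/11 -> H5 at depth 11
  add 147.144.60.0/26 -> H0 at depth 26
  lookup 147.144.60.3: bits 10010011100100000011110000 walk d0:-→d1:-→d2:-→d3:-→d4:-→d5:-→d6:-→d7:-→d8:-→d9:-→d10:-→d11:-→d12:-→d13:-→d14:-→d15:-→d16:-→d17:-→d18:-→d19:-→d20:-→d21:-→d22:-→d23:-→d24:-→d25:-→d26:H0 -> H0
  add 147.0.0.0/8 -> H2 at depth 8
  add 147.144.0.0/14 -> H2 at depth 14
  del 147.144.0.0/14 (clear depth 14)
  add 147.0.0.0/8 -> H0 at depth 8
  lookup 245.84.114.19: bits 111101010101010001110010 walk d0:-→d1:-→d2:-→d3:-→d4:-→d5:-→d6:-→d7:-→d8:-→d9:-→d10:-→d11:H5→d12:-→d13:-→d14:-→d15:-→d16:-→d17:-→d18:-→d19:-→d20:-→d21:-→d22:-→d23:-→d24:H0 -> H0
  lookup 147.0.107.69: bits 10010011 walk d0:-→d1:-→d2:-→d3:-→d4:-→d5:-→d6:-→d7:-→d8:H0 -> H0
  add 147.144.60.32/28 -> H2 at depth 28
  lookup 147.144.60.0: bits 10010011100100000011110000 walk d0:-→d1:-→d2:-→d3:-→d4:-→d5:-→d6:-→d7:-→d8:H0→d9:-→d10:-→d11:-→d12:-→d13:-→d14:-→d15:-→d16:-→d17:-→d18:-→d19:-→d20:-→d21:-→d22:-→d23:-→d24:-→d25:-→d26:H0 -> H0
  add 245.84.114.0/24 -> H3 at depth 24
  lookup 147.144.60.34: bits 1001001110010000001111000010 walk d0:-→d1:-→d2:-→d3:-→d4:-→d5:-→d6:-→d7:-→d8:H0→d9:-→d10:-→d11:-→d12:-→d13:-→d14:-→d15:-→d16:-→d17:-→d18:-→d19:-→d20:-→d21:-→d22:-→d23:-→d24:-→d25:-→d26:H0→d27:-→d28:H2 -> H2
  lookup 147.0.97.169: bits 10010011 walk d0:-→d1:-→d2:-→d3:-→d4:-→d5:-→d6:-→d7:-→d8:H0 -> H0
  del 245.84.114.0/24 (clear depth 24)
  add 245.84.112.0/20 -> H1 at depth 20
  add 147.0.0.0/8 -> H1 at depth 8

== LOOKUPS ==
["H0","H0","H0","H0","H2","H0"]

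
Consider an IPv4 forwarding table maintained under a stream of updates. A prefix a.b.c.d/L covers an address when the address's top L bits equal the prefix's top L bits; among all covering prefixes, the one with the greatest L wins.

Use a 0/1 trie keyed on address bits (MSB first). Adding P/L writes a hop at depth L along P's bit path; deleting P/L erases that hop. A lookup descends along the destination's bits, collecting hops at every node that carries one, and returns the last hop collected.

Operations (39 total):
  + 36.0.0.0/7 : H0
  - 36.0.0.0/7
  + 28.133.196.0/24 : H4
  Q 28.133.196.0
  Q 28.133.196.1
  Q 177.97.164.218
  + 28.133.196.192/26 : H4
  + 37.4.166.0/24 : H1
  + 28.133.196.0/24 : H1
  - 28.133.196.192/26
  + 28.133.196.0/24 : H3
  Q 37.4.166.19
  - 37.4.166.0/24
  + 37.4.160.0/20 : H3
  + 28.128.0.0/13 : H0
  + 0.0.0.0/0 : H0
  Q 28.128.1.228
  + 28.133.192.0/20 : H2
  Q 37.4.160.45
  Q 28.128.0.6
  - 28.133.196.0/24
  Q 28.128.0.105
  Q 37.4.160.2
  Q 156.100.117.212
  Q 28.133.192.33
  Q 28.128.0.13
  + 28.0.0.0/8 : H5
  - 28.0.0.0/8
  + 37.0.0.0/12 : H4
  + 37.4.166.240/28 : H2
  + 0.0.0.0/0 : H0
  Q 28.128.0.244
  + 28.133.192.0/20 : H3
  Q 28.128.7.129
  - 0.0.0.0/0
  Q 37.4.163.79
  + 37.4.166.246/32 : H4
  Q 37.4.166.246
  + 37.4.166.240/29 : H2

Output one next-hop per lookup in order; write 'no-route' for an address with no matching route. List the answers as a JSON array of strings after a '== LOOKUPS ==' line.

Apply in order:
  + 36.0.0.0/7 (H0) depth=7
  - 36.0.0.0/7 clear@7
  + 28.133.196.0/24 (H4) depth=24
  ? 28.133.196.0  path d0:-→d1:-→d2:-→d3:-→d4:-→d5:-→d6:-→d7:-→d8:-→d9:-→d10:-→d11:-→d12:-→d13:-→d14:-→d15:-→d16:-→d17:-→d18:-→d19:-→d20:-→d21:-→d22:-→d23:-→d24:H4  best=H4
  ? 28.133.196.1  path d0:-→d1:-→d2:-→d3:-→d4:-→d5:-→d6:-→d7:-→d8:-→d9:-→d10:-→d11:-→d12:-→d13:-→d14:-→d15:-→d16:-→d17:-→d18:-→d19:-→d20:-→d21:-→d22:-→d23:-→d24:H4  best=H4
  ? 177.97.164.218  path d0:-  best=no-route
  + 28.133.196.192/26 (H4) depth=26
  + 37.4.166.0/24 (H1) depth=24
  + 28.133.196.0/24 (H1) depth=24
  - 28.133.196.192/26 clear@26
  + 28.133.196.0/24 (H3) depth=24
  ? 37.4.166.19  path d0:-→d1:-→d2:-→d3:-→d4:-→d5:-→d6:-→d7:-→d8:-→d9:-→d10:-→d11:-→d12:-→d13:-→d14:-→d15:-→d16:-→d17:-→d18:-→d19:-→d20:-→d21:-→d22:-→d23:-→d24:H1  best=H1
  - 37.4.166.0/24 clear@24
  + 37.4.160.0/20 (H3) depth=20
  + 28.128.0.0/13 (H0) depth=13
  + 0.0.0.0/0 (H0) depth=0
  ? 28.128.1.228  path d0:H0→d1:-→d2:-→d3:-→d4:-→d5:-→d6:-→d7:-→d8:-→d9:-→d10:-→d11:-→d12:-→d13:H0  best=H0
  + 28.133.192.0/20 (H2) depth=20
  ? 37.4.160.45  path d0:H0→d1:-→d2:-→d3:-→d4:-→d5:-→d6:-→d7:-→d8:-→d9:-→d10:-→d11:-→d12:-→d13:-→d14:-→d15:-→d16:-→d17:-→d18:-→d19:-→d20:H3→d21:-  best=H3
  ? 28.128.0.6  path d0:H0→d1:-→d2:-→d3:-→d4:-→d5:-→d6:-→d7:-→d8:-→d9:-→d10:-→d11:-→d12:-→d13:H0  best=H0
  - 28.133.196.0/24 clear@24
  ? 28.128.0.105  path d0:H0→d1:-→d2:-→d3:-→d4:-→d5:-→d6:-→d7:-→d8:-→d9:-→d10:-→d11:-→d12:-→d13:H0  best=H0
  ? 37.4.160.2  path d0:H0→d1:-→d2:-→d3:-→d4:-→d5:-→d6:-→d7:-→d8:-→d9:-→d10:-→d11:-→d12:-→d13:-→d14:-→d15:-→d16:-→d17:-→d18:-→d19:-→d20:H3→d21:-  best=H3
  ? 156.100.117.212  path d0:H0  best=H0
  ? 28.133.192.33  path d0:H0→d1:-→d2:-→d3:-→d4:-→d5:-→d6:-→d7:-→d8:-→d9:-→d10:-→d11:-→d12:-→d13:H0→d14:-→d15:-→d16:-→d17:-→d18:-→d19:-→d20:H2→d21:-  best=H2
  ? 28.128.0.13  path d0:H0→d1:-→d2:-→d3:-→d4:-→d5:-→d6:-→d7:-→d8:-→d9:-→d10:-→d11:-→d12:-→d13:H0  best=H0
  + 28.0.0.0/8 (H5) depth=8
  - 28.0.0.0/8 clear@8
  + 37.0.0.0/12 (H4) depth=12
  + 37.4.166.240/28 (H2) depth=28
  + 0.0.0.0/0 (H0) depth=0
  ? 28.128.0.244  path d0:H0→d1:-→d2:-→d3:-→d4:-→d5:-→d6:-→d7:-→d8:-→d9:-→d10:-→d11:-→d12:-→d13:H0  best=H0
  + 28.133.192.0/20 (H3) depth=20
  ? 28.128.7.129  path d0:H0→d1:-→d2:-→d3:-→d4:-→d5:-→d6:-→d7:-→d8:-→d9:-→d10:-→d11:-→d12:-→d13:H0  best=H0
  - 0.0.0.0/0 clear@0
  ? 37.4.163.79  path d0:-→d1:-→d2:-→d3:-→d4:-→d5:-→d6:-→d7:-→d8:-→d9:-→d10:-→d11:-→d12:H4→d13:-→d14:-→d15:-→d16:-→d17:-→d18:-→d19:-→d20:H3→d21:-  best=H3
  + 37.4.166.246/32 (H4) depth=32
  ? 37.4.166.246  path d0:-→d1:-→d2:-→d3:-→d4:-→d5:-→d6:-→d7:-→d8:-→d9:-→d10:-→d11:-→d12:H4→d13:-→d14:-→d15:-→d16:-→d17:-→d18:-→d19:-→d20:H3→d21:-→d22:-→d23:-→d24:-→d25:-→d26:-→d27:-→d28:H2→d29:-→d30:-→d31:-→d32:H4  best=H4
  + 37.4.166.240/29 (H2) depth=29

== LOOKUPS ==
["H4","H4","no-route","H1","H0","H3","H0","H0","H3","H0","H2","H0","H0","H0","H3","H4"]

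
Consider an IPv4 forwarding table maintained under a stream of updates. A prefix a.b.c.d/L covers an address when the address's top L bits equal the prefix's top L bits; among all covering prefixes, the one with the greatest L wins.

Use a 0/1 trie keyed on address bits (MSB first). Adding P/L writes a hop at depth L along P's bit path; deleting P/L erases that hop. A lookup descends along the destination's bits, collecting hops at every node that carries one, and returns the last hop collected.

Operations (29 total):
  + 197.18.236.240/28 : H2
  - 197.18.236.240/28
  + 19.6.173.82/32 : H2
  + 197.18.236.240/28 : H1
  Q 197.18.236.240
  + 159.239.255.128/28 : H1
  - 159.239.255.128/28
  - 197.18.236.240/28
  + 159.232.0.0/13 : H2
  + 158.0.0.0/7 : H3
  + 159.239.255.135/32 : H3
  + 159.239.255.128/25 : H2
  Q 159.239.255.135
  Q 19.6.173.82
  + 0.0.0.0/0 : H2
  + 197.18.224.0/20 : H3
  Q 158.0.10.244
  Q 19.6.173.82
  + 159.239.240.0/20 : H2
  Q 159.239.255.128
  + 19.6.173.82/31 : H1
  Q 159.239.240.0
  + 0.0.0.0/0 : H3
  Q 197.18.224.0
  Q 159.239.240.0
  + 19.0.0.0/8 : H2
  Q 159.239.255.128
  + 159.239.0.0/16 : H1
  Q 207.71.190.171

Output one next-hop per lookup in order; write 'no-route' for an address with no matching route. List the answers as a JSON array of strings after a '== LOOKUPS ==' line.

Process each operation:
  add 197.18.236.240/28 -> H2 at depth 28
  - 197.18.236.240/28 clear@28
  add 19.6.173.82/32 -> H2 at depth 32
  add 197.18.236.240/28 -> H1 at depth 28
  ? 197.18.236.240  path d0:-→d1:-→d2:-→d3:-→d4:-→d5:-→d6:-→d7:-→d8:-→d9:-→d10:-→d11:-→d12:-→d13:-→d14:-→d15:-→d16:-→d17:-→d18:-→d19:-→d20:-→d21:-→d22:-→d23:-→d24:-→d25:-→d26:-→d27:-→d28:H1  best=H1
  add 159.239.255.128/28 -> H1 at depth 28
  - 159.239.255.128/28 clear@28
  - 197.18.236.240/28 clear@28
  add 159.232.0.0/13 -> H2 at depth 13
  add 158.0.0.0/7 -> H3 at depth 7
  add 159.239.255.135/32 -> H3 at depth 32
  add 159.239.255.128/25 -> H2 at depth 25
  ? 159.239.255.135  path d0:-→d1:-→d2:-→d3:-→d4:-→d5:-→d6:-→d7:H3→d8:-→d9:-→d10:-→d11:-→d12:-→d13:H2→d14:-→d15:-→d16:-→d17:-→d18:-→d19:-→d20:-→d21:-→d22:-→d23:-→d24:-→d25:H2→d26:-→d27:-→d28:-→d29:-→d30:-→d31:-→d32:H3  best=H3
  ? 19.6.173.82  path d0:-→d1:-→d2:-→d3:-→d4:-→d5:-→d6:-→d7:-→d8:-→d9:-→d10:-→d11:-→d12:-→d13:-→d14:-→d15:-→d16:-→d17:-→d18:-→d19:-→d20:-→d21:-→d22:-→d23:-→d24:-→d25:-→d26:-→d27:-→d28:-→d29:-→d30:-→d31:-→d32:H2  best=H2
  add 0.0.0.0/0 -> H2 at depth 0
  add 197.18.224.0/20 -> H3 at depth 20
  ? 158.0.10.244  path d0:H2→d1:-→d2:-→d3:-→d4:-→d5:-→d6:-→d7:H3  best=H3
  ? 19.6.173.82  path d0:H2→d1:-→d2:-→d3:-→d4:-→d5:-→d6:-→d7:-→d8:-→d9:-→d10:-→d11:-→d12:-→d13:-→d14:-→d15:-→d16:-→d17:-→d18:-→d19:-→d20:-→d21:-→d22:-→d23:-→d24:-→d25:-→d26:-→d27:-→d28:-→d29:-→d30:-→d31:-→d32:H2  best=H2
  add 159.239.240.0/20 -> H2 at depth 20
  ? 159.239.255.128  path d0:H2→d1:-→d2:-→d3:-→d4:-→d5:-→d6:-→d7:H3→d8:-→d9:-→d10:-→d11:-→d12:-→d13:H2→d14:-→d15:-→d16:-→d17:-→d18:-→d19:-→d20:H2→d21:-→d22:-→d23:-→d24:-→d25:H2→d26:-→d27:-→d28:-→d29:-  best=H2
  add 19.6.173.82/31 -> H1 at depth 31
  ? 159.239.240.0  path d0:H2→d1:-→d2:-→d3:-→d4:-→d5:-→d6:-→d7:H3→d8:-→d9:-→d10:-→d11:-→d12:-→d13:H2→d14:-→d15:-→d16:-→d17:-→d18:-→d19:-→d20:H2  best=H2
  add 0.0.0.0/0 -> H3 at depth 0
  ? 197.18.224.0  path d0:H3→d1:-→d2:-→d3:-→d4:-→d5:-→d6:-→d7:-→d8:-→d9:-→d10:-→d11:-→d12:-→d13:-→d14:-→d15:-→d16:-→d17:-→d18:-→d19:-→d20:H3  best=H3
  ? 159.239.240.0  path d0:H3→d1:-→d2:-→d3:-→d4:-→d5:-→d6:-→d7:H3→d8:-→d9:-→d10:-→d11:-→d12:-→d13:H2→d14:-→d15:-→d16:-→d17:-→d18:-→d19:-→d20:H2  best=H2
  add 19.0.0.0/8 -> H2 at depth 8
  ? 159.239.255.128  path d0:H3→d1:-→d2:-→d3:-→d4:-→d5:-→d6:-→d7:H3→d8:-→d9:-→d10:-→d11:-→d12:-→d13:H2→d14:-→d15:-→d16:-→d17:-→d18:-→d19:-→d20:H2→d21:-→d22:-→d23:-→d24:-→d25:H2→d26:-→d27:-→d28:-→d29:-  best=H2
  add 159.239.0.0/16 -> H1 at depth 16
  ? 207.71.190.171  path d0:H3→d1:-→d2:-→d3:-→d4:-  best=H3

== LOOKUPS ==
["H1","H3","H2","H3","H2","H2","H2","H3","H2","H2","H3"]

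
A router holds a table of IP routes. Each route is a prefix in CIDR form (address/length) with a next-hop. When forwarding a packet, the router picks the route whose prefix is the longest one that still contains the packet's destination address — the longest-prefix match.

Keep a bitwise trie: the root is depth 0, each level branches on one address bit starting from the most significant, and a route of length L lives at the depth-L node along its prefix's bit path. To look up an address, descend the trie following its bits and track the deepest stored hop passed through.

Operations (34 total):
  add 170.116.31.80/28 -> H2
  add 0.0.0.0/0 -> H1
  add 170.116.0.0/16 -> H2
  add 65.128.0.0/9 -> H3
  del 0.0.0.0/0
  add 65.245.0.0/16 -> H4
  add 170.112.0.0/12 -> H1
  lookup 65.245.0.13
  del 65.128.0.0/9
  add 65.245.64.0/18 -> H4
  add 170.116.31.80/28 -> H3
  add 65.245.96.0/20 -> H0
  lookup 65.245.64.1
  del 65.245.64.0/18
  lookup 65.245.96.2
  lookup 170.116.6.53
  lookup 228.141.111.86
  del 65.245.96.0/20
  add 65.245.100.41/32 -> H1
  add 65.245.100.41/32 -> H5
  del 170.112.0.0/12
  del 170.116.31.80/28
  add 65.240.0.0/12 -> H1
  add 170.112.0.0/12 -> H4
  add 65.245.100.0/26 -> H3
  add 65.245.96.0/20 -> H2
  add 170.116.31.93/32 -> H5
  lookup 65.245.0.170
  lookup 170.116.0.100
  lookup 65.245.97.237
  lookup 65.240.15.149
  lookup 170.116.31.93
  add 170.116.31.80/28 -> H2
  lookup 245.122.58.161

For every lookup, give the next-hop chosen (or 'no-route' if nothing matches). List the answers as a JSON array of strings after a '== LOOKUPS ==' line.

Apply in order:
  add 170.116.31.80/28 -> H2 at depth 28
  add 0.0.0.0/0 -> H1 at depth 0
  add 170.116.0.0/16 -> H2 at depth 16
  add 65.128.0.0/9 -> H3 at depth 9
  del 0.0.0.0/0 (clear depth 0)
  add 65.245.0.0/16 -> H4 at depth 16
  add 170.112.0.0/12 -> H1 at depth 12
  lookup 65.245.0.13: bits 0100000111110101 walk d0:-→d1:-→d2:-→d3:-→d4:-→d5:-→d6:-→d7:-→d8:-→d9:H3→d10:-→d11:-→d12:-→d13:-→d14:-→d15:-→d16:H4 -> H4
  del 65.128.0.0/9 (clear depth 9)
  add 65.245.64.0/18 -> H4 at depth 18
  add 170.116.31.80/28 -> H3 at depth 28
  add 65.245.96.0/20 -> H0 at depth 20
  lookup 65.245.64.1: bits 010000011111010101 walk d0:-→d1:-→d2:-→d3:-→d4:-→d5:-→d6:-→d7:-→d8:-→d9:-→d10:-→d11:-→d12:-→d13:-→d14:-→d15:-→d16:H4→d17:-→d18:H4 -> H4
  del 65.245.64.0/18 (clear depth 18)
  lookup 65.245.96.2: bits 01000001111101010110 walk d0:-→d1:-→d2:-→d3:-→d4:-→d5:-→d6:-→d7:-→d8:-→d9:-→d10:-→d11:-→d12:-→d13:-→d14:-→d15:-→d16:H4→d17:-→d18:-→d19:-→d20:H0 -> H0
  lookup 170.116.6.53: bits 1010101001110100000 walk d0:-→d1:-→d2:-→d3:-→d4:-→d5:-→d6:-→d7:-→d8:-→d9:-→d10:-→d11:-→d12:H1→d13:-→d14:-→d15:-→d16:H2→d17:-→d18:-→d19:- -> H2
  lookup 228.141.111.86: bits 1 walk d0:-→d1:- -> no-route
  del 65.245.96.0/20 (clear depth 20)
  add 65.245.100.41/32 -> H1 at depth 32
  add 65.245.100.41/32 -> H5 at depth 32
  del 170.112.0.0/12 (clear depth 12)
  del 170.116.31.80/28 (clear depth 28)
  add 65.240.0.0/12 -> H1 at depth 12
  add 170.112.0.0/12 -> H4 at depth 12
  add 65.245.100.0/26 -> H3 at depth 26
  add 65.245.96.0/20 -> H2 at depth 20
  add 170.116.31.93/32 -> H5 at depth 32
  lookup 65.245.0.170: bits 01000001111101010 walk d0:-→d1:-→d2:-→d3:-→d4:-→d5:-→d6:-→d7:-→d8:-→d9:-→d10:-→d11:-→d12:H1→d13:-→d14:-→d15:-→d16:H4→d17:- -> H4
  lookup 170.116.0.100: bits 1010101001110100000 walk d0:-→d1:-→d2:-→d3:-→d4:-→d5:-→d6:-→d7:-→d8:-→d9:-→d10:-→d11:-→d12:H4→d13:-→d14:-→d15:-→d16:H2→d17:-→d18:-→d19:- -> H2
  lookup 65.245.97.237: bits 010000011111010101100 walk d0:-→d1:-→d2:-→d3:-→d4:-→d5:-→d6:-→d7:-→d8:-→d9:-→d10:-→d11:-→d12:H1→d13:-→d14:-→d15:-→d16:H4→d17:-→d18:-→d19:-→d20:H2→d21:- -> H2
  lookup 65.240.15.149: bits 0100000111110 walk d0:-→d1:-→d2:-→d3:-→d4:-→d5:-→d6:-→d7:-→d8:-→d9:-→d10:-→d11:-→d12:H1→d13:- -> H1
  lookup 170.116.31.93: bits 10101010011101000001111101011101 walk d0:-→d1:-→d2:-→d3:-→d4:-→d5:-→d6:-→d7:-→d8:-→d9:-→d10:-→d11:-→d12:H4→d13:-→d14:-→d15:-→d16:H2→d17:-→d18:-→d19:-→d20:-→d21:-→d22:-→d23:-→d24:-→d25:-→d26:-→d27:-→d28:-→d29:-→d30:-→d31:-→d32:H5 -> H5
  add 170.116.31.80/28 -> H2 at depth 28
  lookup 245.122.58.161: bits 1 walk d0:-→d1:- -> no-route

== LOOKUPS ==
["H4","H4","H0","H2","no-route","H4","H2","H2","H1","H5","no-route"]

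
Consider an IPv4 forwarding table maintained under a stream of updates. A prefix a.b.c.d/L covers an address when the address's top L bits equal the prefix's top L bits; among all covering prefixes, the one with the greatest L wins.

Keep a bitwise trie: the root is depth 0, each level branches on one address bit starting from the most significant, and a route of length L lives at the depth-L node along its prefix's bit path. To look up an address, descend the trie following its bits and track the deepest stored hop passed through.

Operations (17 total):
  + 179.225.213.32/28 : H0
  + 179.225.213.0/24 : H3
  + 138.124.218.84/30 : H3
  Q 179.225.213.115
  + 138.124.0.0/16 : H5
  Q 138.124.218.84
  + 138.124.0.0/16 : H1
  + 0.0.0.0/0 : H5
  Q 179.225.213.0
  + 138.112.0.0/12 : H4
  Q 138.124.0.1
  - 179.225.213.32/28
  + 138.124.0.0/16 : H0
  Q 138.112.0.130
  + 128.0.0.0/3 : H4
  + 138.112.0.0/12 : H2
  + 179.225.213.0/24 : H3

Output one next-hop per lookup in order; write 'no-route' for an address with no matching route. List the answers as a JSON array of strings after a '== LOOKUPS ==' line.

Process each operation:
  + 179.225.213.32/28 (H0) depth=28
  + 179.225.213.0/24 (H3) depth=24
  + 138.124.218.84/30 (H3) depth=30
  lookup 179.225.213.115: bits 1011001111100001110101010 walk d0:-→d1:-→d2:-→d3:-→d4:-→d5:-→d6:-→d7:-→d8:-→d9:-→d10:-→d11:-→d12:-→d13:-→d14:-→d15:-→d16:-→d17:-→d18:-→d19:-→d20:-→d21:-→d22:-→d23:-→d24:H3→d25:- -> H3
  + 138.124.0.0/16 (H5) depth=16
  lookup 138.124.218.84: bits 100010100111110011011010010101 walk d0:-→d1:-→d2:-→d3:-→d4:-→d5:-→d6:-→d7:-→d8:-→d9:-→d10:-→d11:-→d12:-→d13:-→d14:-→d15:-→d16:H5→d17:-→d18:-→d19:-→d20:-→d21:-→d22:-→d23:-→d24:-→d25:-→d26:-→d27:-→d28:-→d29:-→d30:H3 -> H3
  + 138.124.0.0/16 (H1) depth=16
  + 0.0.0.0/0 (H5) depth=0
  lookup 179.225.213.0: bits 10110011111000011101010100 walk d0:H5→d1:-→d2:-→d3:-→d4:-→d5:-→d6:-→d7:-→d8:-→d9:-→d10:-→d11:-→d12:-→d13:-→d14:-→d15:-→d16:-→d17:-→d18:-→d19:-→d20:-→d21:-→d22:-→d23:-→d24:H3→d25:-→d26:- -> H3
  + 138.112.0.0/12 (H4) depth=12
  lookup 138.124.0.1: bits 1000101001111100 walk d0:H5→d1:-→d2:-→d3:-→d4:-→d5:-→d6:-→d7:-→d8:-→d9:-→d10:-→d11:-→d12:H4→d13:-→d14:-→d15:-→d16:H1 -> H1
  del 179.225.213.32/28 (clear depth 28)
  + 138.124.0.0/16 (H0) depth=16
  lookup 138.112.0.130: bits 100010100111 walk d0:H5→d1:-→d2:-→d3:-→d4:-→d5:-→d6:-→d7:-→d8:-→d9:-→d10:-→d11:-→d12:H4 -> H4
  + 128.0.0.0/3 (H4) depth=3
  + 138.112.0.0/12 (H2) depth=12
  + 179.225.213.0/24 (H3) depth=24

== LOOKUPS ==
["H3","H3","H3","H1","H4"]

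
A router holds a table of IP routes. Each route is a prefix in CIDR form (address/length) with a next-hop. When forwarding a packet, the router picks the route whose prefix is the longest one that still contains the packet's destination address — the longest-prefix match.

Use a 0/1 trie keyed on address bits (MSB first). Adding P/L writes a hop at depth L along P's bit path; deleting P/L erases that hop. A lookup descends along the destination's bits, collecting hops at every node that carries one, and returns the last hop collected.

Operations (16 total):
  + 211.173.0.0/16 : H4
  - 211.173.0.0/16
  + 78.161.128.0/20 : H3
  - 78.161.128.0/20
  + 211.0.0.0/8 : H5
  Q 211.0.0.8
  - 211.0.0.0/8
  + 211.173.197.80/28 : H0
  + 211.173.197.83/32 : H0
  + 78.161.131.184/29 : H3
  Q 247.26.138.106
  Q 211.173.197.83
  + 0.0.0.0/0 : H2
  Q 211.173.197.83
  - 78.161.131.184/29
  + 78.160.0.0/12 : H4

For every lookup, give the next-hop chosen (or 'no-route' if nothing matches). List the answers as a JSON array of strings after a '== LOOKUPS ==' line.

Trace:
  add 211.173.0.0/16 -> H4 at depth 16
  - 211.173.0.0/16 clear@16
  add 78.161.128.0/20 -> H3 at depth 20
  - 78.161.128.0/20 clear@20
  add 211.0.0.0/8 -> H5 at depth 8
  ? 211.0.0.8  path d0:-→d1:-→d2:-→d3:-→d4:-→d5:-→d6:-→d7:-→d8:H5  best=H5
  - 211.0.0.0/8 clear@8
  add 211.173.197.80/28 -> H0 at depth 28
  add 211.173.197.83/32 -> H0 at depth 32
  add 78.161.131.184/29 -> H3 at depth 29
  ? 247.26.138.106  path d0:-→d1:-→d2:-  best=no-route
  ? 211.173.197.83  path d0:-→d1:-→d2:-→d3:-→d4:-→d5:-→d6:-→d7:-→d8:-→d9:-→d10:-→d11:-→d12:-→d13:-→d14:-→d15:-→d16:-→d17:-→d18:-→d19:-→d20:-→d21:-→d22:-→d23:-→d24:-→d25:-→d26:-→d27:-→d28:H0→d29:-→d30:-→d31:-→d32:H0  best=H0
  add 0.0.0.0/0 -> H2 at depth 0
  ? 211.173.197.83  path d0:H2→d1:-→d2:-→d3:-→d4:-→d5:-→d6:-→d7:-→d8:-→d9:-→d10:-→d11:-→d12:-→d13:-→d14:-→d15:-→d16:-→d17:-→d18:-→d19:-→d20:-→d21:-→d22:-→d23:-→d24:-→d25:-→d26:-→d27:-→d28:H0→d29:-→d30:-→d31:-→d32:H0  best=H0
  - 78.161.131.184/29 clear@29
  add 78.160.0.0/12 -> H4 at depth 12

== LOOKUPS ==
["H5","no-route","H0","H0"]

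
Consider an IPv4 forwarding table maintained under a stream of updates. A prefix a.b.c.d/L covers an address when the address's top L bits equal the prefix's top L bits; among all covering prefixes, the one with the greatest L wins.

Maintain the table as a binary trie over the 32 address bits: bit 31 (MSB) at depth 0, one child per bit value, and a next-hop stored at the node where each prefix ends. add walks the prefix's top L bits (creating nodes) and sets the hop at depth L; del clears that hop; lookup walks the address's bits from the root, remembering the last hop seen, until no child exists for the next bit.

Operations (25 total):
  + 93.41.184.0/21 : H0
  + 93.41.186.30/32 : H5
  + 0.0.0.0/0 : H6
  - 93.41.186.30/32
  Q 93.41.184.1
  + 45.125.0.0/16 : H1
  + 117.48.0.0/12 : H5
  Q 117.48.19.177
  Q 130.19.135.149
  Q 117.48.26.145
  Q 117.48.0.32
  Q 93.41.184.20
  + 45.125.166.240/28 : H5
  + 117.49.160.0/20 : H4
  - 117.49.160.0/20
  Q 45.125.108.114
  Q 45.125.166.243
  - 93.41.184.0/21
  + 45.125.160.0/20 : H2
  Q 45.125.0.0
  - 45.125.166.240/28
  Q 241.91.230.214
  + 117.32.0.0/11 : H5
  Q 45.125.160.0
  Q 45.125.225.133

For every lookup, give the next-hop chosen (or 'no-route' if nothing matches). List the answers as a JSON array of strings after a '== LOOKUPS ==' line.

Trace:
  + 93.41.184.0/21 (H0) depth=21
  + 93.41.186.30/32 (H5) depth=32
  + 0.0.0.0/0 (H6) depth=0
  - 93.41.186.30/32 clear@32
  ? 93.41.184.1  path d0:H6→d1:-→d2:-→d3:-→d4:-→d5:-→d6:-→d7:-→d8:-→d9:-→d10:-→d11:-→d12:-→d13:-→d14:-→d15:-→d16:-→d17:-→d18:-→d19:-→d20:-→d21:H0→d22:-  best=H0
  + 45.125.0.0/16 (H1) depth=16
  + 117.48.0.0/12 (H5) depth=12
  ? 117.48.19.177  path d0:H6→d1:-→d2:-→d3:-→d4:-→d5:-→d6:-→d7:-→d8:-→d9:-→d10:-→d11:-→d12:H5  best=H5
  ? 130.19.135.149  path d0:H6  best=H6
  ? 117.48.26.145  path d0:H6→d1:-→d2:-→d3:-→d4:-→d5:-→d6:-→d7:-→d8:-→d9:-→d10:-→d11:-→d12:H5  best=H5
  ? 117.48.0.32  path d0:H6→d1:-→d2:-→d3:-→d4:-→d5:-→d6:-→d7:-→d8:-→d9:-→d10:-→d11:-→d12:H5  best=H5
  ? 93.41.184.20  path d0:H6→d1:-→d2:-→d3:-→d4:-→d5:-→d6:-→d7:-→d8:-→d9:-→d10:-→d11:-→d12:-→d13:-→d14:-→d15:-→d16:-→d17:-→d18:-→d19:-→d20:-→d21:H0→d22:-  best=H0
  + 45.125.166.240/28 (H5) depth=28
  + 117.49.160.0/20 (H4) depth=20
  - 117.49.160.0/20 clear@20
  ? 45.125.108.114  path d0:H6→d1:-→d2:-→d3:-→d4:-→d5:-→d6:-→d7:-→d8:-→d9:-→d10:-→d11:-→d12:-→d13:-→d14:-→d15:-→d16:H1  best=H1
  ? 45.125.166.243  path d0:H6→d1:-→d2:-→d3:-→d4:-→d5:-→d6:-→d7:-→d8:-→d9:-→d10:-→d11:-→d12:-→d13:-→d14:-→d15:-→d16:H1→d17:-→d18:-→d19:-→d20:-→d21:-→d22:-→d23:-→d24:-→d25:-→d26:-→d27:-→d28:H5  best=H5
  - 93.41.184.0/21 clear@21
  + 45.125.160.0/20 (H2) depth=20
  ? 45.125.0.0  path d0:H6→d1:-→d2:-→d3:-→d4:-→d5:-→d6:-→d7:-→d8:-→d9:-→d10:-→d11:-→d12:-→d13:-→d14:-→d15:-→d16:H1  best=H1
  - 45.125.166.240/28 clear@28
  ? 241.91.230.214  path d0:H6  best=H6
  + 117.32.0.0/11 (H5) depth=11
  ? 45.125.160.0  path d0:H6→d1:-→d2:-→d3:-→d4:-→d5:-→d6:-→d7:-→d8:-→d9:-→d10:-→d11:-→d12:-→d13:-→d14:-→d15:-→d16:H1→d17:-→d18:-→d19:-→d20:H2→d21:-  best=H2
  ? 45.125.225.133  path d0:H6→d1:-→d2:-→d3:-→d4:-→d5:-→d6:-→d7:-→d8:-→d9:-→d10:-→d11:-→d12:-→d13:-→d14:-→d15:-→d16:H1→d17:-  best=H1

== LOOKUPS ==
["H0","H5","H6","H5","H5","H0","H1","H5","H1","H6","H2","H1"]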